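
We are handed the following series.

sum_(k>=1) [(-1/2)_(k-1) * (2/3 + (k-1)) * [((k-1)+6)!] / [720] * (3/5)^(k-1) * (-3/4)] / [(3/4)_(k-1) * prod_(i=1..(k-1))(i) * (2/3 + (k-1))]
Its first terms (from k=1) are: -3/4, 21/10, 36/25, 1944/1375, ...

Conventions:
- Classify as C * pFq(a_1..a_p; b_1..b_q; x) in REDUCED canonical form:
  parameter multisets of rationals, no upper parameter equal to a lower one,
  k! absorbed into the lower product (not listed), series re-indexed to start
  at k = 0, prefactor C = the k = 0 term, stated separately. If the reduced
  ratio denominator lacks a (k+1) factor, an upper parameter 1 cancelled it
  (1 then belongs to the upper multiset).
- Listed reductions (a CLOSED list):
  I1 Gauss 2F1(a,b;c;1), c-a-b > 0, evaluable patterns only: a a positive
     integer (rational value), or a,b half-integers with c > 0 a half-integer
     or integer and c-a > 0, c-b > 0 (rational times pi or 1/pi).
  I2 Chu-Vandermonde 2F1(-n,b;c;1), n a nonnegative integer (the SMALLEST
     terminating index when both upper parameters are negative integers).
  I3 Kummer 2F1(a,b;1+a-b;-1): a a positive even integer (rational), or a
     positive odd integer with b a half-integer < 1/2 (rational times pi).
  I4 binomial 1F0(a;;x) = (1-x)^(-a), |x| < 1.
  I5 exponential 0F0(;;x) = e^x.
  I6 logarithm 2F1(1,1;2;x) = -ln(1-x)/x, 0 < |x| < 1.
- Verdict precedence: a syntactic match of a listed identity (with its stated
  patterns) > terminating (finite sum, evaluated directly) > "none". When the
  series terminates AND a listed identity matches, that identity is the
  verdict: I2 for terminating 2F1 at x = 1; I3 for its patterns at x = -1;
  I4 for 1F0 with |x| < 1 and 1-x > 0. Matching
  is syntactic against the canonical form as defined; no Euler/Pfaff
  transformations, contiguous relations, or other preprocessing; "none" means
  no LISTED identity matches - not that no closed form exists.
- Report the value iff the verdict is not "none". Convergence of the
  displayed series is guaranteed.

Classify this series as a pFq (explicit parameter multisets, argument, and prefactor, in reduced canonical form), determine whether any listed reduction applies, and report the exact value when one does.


At argument 3/5: a 2F1 with upper {-1/2, 7}, lower {3/4}, scaled by C = -3/4. Verdict: none. No listed pattern accepts 2F1(-1/2, 7; 3/4; 3/5).

The tell: t_0 = -3/4 here, and the factorial ratio (C = -3/4, x = 3/5) (k+a-1)!/(a-1)! is a rising factorial (a)_k.
Step ratio: r(k) = (3/5) * (k-1/2) (k+7) / [(k+3/4) (k+1)] ; factor over Q: parameters, x = (3/5), and C = -3/4.


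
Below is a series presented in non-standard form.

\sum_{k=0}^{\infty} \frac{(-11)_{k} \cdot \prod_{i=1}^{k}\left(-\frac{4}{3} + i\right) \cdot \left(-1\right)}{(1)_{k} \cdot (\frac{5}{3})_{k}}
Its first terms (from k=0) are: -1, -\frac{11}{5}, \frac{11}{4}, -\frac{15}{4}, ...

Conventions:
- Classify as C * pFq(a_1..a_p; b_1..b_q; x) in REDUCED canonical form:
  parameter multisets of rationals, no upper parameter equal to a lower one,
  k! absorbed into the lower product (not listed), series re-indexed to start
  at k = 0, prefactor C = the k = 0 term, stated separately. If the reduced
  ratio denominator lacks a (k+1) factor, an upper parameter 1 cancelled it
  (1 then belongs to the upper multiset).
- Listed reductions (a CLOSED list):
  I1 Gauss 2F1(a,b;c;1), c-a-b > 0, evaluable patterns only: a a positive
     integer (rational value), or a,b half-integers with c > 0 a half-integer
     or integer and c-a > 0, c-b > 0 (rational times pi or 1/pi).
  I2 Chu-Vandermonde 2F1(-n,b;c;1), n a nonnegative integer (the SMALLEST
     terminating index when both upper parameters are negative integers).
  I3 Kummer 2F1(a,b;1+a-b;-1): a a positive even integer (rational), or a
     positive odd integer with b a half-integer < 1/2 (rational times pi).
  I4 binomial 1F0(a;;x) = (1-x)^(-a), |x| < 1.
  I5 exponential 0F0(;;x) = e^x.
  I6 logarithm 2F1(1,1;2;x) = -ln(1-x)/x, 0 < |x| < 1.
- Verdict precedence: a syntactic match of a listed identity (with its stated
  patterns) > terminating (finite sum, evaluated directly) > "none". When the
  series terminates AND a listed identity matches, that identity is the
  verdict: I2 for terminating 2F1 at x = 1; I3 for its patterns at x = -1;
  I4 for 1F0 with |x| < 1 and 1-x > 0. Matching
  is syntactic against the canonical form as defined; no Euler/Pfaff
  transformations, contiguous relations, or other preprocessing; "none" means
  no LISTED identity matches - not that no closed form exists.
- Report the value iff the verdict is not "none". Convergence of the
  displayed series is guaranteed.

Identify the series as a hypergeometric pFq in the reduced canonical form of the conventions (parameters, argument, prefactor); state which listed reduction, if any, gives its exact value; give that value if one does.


The series (x = 1) is 2F1: upper {-11, -\frac{1}{3}}, lower {\frac{5}{3}}, prefactor -1. Verdict: this is Chu-Vandermonde (I2) (terminating 2F1 at x = 1 with n = 11, b = -1/3, c = \frac{5}{3}). Value: -\frac{43046721}{20636980}.

Key observation: x = 1 and the running product (prefactor -1) telescopes to a rising factorial.
Term ratio: r(k) = 1 * (k-11) (k-\frac{1}{3}) / [(k+\frac{5}{3}) (k+1)] - rational; roots negated = parameters, x = 1, C = -1.


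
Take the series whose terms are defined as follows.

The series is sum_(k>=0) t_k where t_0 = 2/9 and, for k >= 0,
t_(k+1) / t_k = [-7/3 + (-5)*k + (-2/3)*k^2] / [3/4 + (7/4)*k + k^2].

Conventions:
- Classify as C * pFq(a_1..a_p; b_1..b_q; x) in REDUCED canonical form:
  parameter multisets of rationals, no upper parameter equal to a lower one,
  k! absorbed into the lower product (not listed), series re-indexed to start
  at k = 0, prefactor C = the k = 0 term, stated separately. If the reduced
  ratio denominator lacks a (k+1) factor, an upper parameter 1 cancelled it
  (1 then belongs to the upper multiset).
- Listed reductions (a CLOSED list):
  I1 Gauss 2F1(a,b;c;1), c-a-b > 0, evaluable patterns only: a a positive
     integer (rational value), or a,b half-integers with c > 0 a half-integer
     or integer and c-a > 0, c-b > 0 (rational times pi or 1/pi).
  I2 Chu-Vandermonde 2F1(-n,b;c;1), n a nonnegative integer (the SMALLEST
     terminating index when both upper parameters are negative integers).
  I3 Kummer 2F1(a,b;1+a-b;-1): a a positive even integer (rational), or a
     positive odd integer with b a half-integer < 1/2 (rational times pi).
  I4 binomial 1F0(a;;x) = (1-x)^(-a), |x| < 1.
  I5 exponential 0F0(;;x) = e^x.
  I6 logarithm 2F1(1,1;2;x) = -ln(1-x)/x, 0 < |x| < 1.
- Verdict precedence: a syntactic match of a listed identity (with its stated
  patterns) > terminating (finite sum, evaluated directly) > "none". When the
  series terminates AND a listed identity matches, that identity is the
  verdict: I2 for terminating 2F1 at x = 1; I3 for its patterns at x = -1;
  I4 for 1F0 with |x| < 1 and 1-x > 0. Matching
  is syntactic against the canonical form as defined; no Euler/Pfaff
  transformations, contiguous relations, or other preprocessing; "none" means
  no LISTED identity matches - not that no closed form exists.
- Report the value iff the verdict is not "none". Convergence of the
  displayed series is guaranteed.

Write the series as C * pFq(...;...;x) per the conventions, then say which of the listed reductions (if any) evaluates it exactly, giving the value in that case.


Reduced: x = -2/3, 2F1, upper = {1/2, 7}, lower = {3/4}, C = 2/9. Verdict: none - this 2F1 at x = -2/3 matches no listed pattern, and upper {1/2, 7} holds no stopper.

Structural cue: x = (-2/3) and roots of the ratio polynomials (C = 2/9, x = -2/3) are the negated parameters.
Step ratio: r(k) = (-2/3) * (k+1/2) (k+7) / [(k+3/4) (k+1)] - rational in k, leading ratio (-2/3); with t_0 = 2/9, classification follows.


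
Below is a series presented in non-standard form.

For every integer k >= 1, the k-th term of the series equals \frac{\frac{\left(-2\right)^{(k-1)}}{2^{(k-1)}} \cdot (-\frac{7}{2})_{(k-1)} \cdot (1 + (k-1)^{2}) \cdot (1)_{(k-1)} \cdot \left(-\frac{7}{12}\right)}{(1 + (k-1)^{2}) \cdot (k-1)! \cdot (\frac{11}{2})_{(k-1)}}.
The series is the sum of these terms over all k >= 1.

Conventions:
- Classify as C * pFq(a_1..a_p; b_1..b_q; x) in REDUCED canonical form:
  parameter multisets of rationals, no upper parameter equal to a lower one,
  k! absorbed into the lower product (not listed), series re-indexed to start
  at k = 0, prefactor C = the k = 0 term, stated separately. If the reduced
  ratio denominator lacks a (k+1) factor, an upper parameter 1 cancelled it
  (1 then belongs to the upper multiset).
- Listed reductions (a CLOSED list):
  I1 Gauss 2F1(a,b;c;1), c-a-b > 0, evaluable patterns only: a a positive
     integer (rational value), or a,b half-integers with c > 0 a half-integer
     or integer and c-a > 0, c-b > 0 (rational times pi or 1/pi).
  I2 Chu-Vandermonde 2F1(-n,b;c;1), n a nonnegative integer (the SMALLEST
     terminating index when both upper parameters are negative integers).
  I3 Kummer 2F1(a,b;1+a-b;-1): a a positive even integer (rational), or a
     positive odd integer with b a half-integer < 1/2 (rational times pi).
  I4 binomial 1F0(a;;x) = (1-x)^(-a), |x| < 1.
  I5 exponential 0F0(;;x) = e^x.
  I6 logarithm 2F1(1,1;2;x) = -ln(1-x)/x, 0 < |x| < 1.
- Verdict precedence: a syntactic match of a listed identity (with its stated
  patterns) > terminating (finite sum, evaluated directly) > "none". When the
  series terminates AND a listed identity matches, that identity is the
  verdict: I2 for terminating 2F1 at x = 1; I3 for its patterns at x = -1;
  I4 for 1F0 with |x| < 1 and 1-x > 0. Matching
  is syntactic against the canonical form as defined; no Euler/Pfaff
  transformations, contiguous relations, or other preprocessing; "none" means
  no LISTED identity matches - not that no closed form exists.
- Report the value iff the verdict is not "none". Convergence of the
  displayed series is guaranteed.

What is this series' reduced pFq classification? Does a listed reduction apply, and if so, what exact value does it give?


At argument -1: a 2F1 with upper {-\frac{7}{2}, 1}, lower {\frac{11}{2}}, scaled by C = -\frac{7}{12}. Verdict: this is Kummer (I3) (x = -1; c = \frac{11}{2} equals 1+a-b for upper {-\frac{7}{2}, 1}: listed pattern). Sum: \left(-\frac{735}{2048}\right) \cdot \pi.

Key observation: with t_0 = -\frac{7}{12}, the factor k^2 + 1 cancels (top and bottom), leaving C = -7/12.
Consecutive-term ratio: r(k) = -1 * (k-\frac{7}{2}) (k+1) / [(k+\frac{11}{2}) (k+1)] - poly over poly, x = -1 from leading terms; C = -\frac{7}{12} at k = 0.


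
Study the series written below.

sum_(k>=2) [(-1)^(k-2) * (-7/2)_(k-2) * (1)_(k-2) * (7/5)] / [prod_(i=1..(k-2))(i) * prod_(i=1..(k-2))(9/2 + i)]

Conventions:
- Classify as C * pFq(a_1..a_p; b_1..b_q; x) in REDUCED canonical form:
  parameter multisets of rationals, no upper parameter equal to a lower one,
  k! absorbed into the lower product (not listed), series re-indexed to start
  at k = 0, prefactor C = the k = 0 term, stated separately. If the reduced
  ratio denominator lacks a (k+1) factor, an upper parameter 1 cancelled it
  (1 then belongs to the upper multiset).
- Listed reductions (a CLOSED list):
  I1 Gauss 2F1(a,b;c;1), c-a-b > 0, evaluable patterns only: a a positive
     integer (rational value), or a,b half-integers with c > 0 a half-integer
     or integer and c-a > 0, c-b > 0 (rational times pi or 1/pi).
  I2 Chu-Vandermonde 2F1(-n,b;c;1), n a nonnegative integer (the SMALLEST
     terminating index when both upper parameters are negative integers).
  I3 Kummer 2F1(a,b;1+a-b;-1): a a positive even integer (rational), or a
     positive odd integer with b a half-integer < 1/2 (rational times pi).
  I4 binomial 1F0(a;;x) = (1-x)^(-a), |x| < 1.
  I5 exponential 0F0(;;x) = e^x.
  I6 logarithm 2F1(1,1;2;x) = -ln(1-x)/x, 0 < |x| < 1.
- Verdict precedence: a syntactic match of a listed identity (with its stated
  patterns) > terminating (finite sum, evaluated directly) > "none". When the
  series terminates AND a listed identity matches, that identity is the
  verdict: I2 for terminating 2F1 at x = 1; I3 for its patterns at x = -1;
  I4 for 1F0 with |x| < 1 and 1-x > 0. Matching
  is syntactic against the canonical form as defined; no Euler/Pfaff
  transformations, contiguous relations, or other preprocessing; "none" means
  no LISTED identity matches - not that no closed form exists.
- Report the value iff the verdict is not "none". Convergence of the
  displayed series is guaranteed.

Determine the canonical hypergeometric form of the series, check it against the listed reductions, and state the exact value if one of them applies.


At argument -1: a 2F1 with upper {-7/2, 1}, lower {11/2}, scaled by C = 7/5. Verdict: the Kummer evaluation I3 fires (x = -1; c = 11/2 equals 1+a-b for upper {-7/2, 1}: listed pattern). Exact value: (441/512) * pi.

Key step: t_0 = 7/5 here, and the lower running product (C = 7/5, x = -1) is a rising factorial.
Adjacent-term ratio: r(k) = (-1) * (k-7/2) (k+1) / [(k+11/2) (k+1)] - rational in k, leading ratio (-1); with t_0 = 7/5, classification follows.


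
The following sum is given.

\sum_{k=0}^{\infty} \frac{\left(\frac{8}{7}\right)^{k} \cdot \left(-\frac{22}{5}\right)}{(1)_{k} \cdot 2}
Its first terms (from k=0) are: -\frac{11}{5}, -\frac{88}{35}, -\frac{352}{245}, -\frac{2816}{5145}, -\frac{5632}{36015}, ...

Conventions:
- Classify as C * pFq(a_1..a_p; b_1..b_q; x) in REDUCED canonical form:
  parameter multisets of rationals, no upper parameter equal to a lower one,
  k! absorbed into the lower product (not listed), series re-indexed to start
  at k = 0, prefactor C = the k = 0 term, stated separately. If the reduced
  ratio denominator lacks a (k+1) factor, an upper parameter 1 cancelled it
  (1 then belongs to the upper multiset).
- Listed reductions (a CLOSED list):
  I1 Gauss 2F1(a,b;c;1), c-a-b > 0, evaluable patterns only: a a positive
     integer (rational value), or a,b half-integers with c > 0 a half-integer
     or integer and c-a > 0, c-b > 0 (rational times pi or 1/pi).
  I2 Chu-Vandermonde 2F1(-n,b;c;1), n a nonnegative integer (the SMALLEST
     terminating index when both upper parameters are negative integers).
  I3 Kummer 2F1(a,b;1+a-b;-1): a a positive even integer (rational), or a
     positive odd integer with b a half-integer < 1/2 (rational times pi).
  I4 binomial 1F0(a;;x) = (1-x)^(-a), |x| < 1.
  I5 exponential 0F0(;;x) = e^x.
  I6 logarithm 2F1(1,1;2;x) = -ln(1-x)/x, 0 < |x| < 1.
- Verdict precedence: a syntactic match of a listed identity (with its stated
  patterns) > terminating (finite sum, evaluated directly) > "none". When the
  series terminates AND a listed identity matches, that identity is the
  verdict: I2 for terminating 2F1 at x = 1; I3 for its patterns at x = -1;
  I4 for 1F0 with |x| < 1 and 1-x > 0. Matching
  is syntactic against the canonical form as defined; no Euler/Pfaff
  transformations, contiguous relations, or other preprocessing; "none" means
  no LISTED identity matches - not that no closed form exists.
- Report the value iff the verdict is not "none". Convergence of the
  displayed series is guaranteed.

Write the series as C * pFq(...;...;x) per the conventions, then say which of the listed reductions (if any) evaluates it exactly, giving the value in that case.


Structural cue: with t_0 = -\frac{11}{5}, (1)_k (C = -11/5, x = 8/7) is k! itself.
Term ratio: r(k) = \frac{8}{7} * 1 / [(k+1)] - rational in k, leading ratio \frac{8}{7}; with t_0 = -\frac{11}{5}, classification follows.

Canonical form: C = -\frac{11}{5} times 0F0 with upper {-}, lower {-}, x = \frac{8}{7}. Verdict at x = \frac{8}{7}: the exponential series (I5) matches (the 0F0 exponential series at x = \frac{8}{7}). Exact value: \left(-\frac{11}{5}\right) \cdot e^{\frac{8}{7}}.


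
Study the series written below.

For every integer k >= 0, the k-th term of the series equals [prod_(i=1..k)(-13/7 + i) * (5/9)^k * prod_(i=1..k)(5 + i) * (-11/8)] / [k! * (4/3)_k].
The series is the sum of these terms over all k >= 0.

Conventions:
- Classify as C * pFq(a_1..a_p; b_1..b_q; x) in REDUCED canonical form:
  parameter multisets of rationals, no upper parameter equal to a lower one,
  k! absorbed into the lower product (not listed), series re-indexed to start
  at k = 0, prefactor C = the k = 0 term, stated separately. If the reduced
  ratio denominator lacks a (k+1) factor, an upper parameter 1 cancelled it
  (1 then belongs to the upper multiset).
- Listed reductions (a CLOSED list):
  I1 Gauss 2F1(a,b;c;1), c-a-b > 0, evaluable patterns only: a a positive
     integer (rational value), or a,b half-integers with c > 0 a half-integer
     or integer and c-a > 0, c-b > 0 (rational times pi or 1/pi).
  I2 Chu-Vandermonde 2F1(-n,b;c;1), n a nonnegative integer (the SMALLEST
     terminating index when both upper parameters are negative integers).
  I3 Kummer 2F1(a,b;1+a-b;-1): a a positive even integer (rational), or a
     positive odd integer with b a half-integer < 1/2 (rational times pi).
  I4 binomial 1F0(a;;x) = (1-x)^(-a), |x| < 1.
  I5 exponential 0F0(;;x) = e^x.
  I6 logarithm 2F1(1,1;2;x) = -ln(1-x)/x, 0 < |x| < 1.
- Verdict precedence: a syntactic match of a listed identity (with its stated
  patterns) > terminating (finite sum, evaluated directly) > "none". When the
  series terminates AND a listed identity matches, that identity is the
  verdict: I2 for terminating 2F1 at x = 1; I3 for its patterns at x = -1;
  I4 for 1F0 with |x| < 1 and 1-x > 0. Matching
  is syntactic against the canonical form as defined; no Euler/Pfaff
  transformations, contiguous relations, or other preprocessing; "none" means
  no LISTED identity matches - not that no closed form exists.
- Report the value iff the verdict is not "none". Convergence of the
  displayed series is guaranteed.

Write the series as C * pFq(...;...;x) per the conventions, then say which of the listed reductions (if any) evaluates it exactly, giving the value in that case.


Reduced: x = 5/9, 2F1, upper = {-6/7, 6}, lower = {4/3}, C = -11/8. Verdict: none - at argument 5/9 the multisets {-6/7, 6} ; {4/3} match no listed identity.

Key step: x = (5/9) and the running product (prefactor -11/8) telescopes to a rising factorial.
Term ratio: r(k) = (5/9) * (k-6/7) (k+6) / [(k+4/3) (k+1)] - rational; roots negated = parameters, x = (5/9), C = -11/8.


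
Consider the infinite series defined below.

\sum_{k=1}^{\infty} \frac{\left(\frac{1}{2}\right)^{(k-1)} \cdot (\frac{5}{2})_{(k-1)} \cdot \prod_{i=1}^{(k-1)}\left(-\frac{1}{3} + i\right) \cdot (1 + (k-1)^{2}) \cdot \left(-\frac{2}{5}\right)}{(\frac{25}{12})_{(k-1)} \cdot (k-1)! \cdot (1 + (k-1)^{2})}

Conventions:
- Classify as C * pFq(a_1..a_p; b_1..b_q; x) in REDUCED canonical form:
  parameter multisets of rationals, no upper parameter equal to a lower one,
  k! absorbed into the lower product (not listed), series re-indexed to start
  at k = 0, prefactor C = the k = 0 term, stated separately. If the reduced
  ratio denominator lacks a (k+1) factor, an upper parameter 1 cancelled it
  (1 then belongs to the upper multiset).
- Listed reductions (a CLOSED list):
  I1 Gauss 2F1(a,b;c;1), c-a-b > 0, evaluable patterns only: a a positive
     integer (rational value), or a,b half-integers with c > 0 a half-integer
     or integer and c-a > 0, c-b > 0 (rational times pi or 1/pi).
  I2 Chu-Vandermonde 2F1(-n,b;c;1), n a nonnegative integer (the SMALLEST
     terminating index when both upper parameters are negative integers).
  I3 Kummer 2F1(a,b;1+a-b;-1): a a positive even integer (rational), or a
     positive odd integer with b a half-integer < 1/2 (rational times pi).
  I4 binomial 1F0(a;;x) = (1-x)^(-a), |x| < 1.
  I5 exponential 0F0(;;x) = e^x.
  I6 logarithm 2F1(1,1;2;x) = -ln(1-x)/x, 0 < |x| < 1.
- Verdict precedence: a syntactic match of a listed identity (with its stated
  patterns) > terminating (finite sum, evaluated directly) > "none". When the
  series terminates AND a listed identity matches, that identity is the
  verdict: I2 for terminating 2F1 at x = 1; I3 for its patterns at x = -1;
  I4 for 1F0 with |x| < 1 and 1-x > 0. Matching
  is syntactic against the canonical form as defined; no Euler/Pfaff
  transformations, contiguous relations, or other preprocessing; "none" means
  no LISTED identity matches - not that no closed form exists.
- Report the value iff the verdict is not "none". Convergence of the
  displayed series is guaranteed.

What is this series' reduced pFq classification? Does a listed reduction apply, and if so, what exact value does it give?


x = \frac{1}{2} here; the reduced form reads 2F1, upper {\frac{2}{3}, \frac{5}{2}}, lower {\frac{25}{12}}, C = -\frac{2}{5}. Verdict: none - at argument \frac{1}{2} the multisets {\frac{2}{3}, \frac{5}{2}} ; {\frac{25}{12}} match no listed identity.

Structural cue: x = \frac{1}{2} and striking the common factor k^2 + 1 reduces the term (C = -2/5, x = 1/2).
Term ratio: r(k) = \frac{1}{2} * (k+\frac{2}{3}) (k+\frac{5}{2}) / [(k+\frac{25}{12}) (k+1)] - rational in k, leading ratio \frac{1}{2}; with t_0 = -\frac{2}{5}, classification follows.


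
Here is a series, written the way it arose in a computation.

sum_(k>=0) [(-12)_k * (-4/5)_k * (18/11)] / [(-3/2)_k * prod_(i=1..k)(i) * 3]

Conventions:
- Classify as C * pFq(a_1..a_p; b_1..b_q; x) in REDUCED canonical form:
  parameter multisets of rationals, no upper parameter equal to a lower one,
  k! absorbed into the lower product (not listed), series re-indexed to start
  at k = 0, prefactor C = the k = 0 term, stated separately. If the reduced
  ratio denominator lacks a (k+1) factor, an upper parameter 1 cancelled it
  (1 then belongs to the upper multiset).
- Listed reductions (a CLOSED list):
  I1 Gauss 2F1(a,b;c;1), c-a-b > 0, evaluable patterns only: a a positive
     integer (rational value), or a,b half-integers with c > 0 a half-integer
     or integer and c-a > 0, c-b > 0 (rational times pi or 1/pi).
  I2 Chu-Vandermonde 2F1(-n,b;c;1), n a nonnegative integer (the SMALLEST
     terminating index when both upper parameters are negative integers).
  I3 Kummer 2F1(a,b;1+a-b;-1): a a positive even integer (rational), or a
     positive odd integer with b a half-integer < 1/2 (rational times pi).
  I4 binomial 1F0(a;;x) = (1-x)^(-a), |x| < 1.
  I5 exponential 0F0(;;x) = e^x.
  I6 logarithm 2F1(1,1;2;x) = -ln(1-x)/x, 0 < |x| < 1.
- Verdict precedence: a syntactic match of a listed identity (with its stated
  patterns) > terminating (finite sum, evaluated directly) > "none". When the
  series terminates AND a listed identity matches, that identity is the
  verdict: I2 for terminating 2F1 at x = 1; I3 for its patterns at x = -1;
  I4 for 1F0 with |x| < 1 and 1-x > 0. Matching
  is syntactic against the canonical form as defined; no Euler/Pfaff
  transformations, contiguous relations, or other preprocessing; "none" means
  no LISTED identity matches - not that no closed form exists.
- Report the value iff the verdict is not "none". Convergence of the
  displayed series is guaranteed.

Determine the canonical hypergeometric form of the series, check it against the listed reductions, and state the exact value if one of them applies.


Prefactor 6/11, argument 1: 2F1 with upper {-12, -4/5} over lower {-3/2}. Verdict at x = 1: Vandermonde's identity (I2) matches (terminating 2F1 at x = 1 with n = 12, b = -4/5, c = -3/2). Value: -42591341829918/21685791015625.

First insight: x = 1 and the constant factors (prefactor 6/11) combine into one prefactor.
Consecutive-term ratio: r(k) = 1 * (k-12) (k-4/5) / [(k-3/2) (k+1)] ; factor over Q: parameters, x = 1, and C = 6/11.


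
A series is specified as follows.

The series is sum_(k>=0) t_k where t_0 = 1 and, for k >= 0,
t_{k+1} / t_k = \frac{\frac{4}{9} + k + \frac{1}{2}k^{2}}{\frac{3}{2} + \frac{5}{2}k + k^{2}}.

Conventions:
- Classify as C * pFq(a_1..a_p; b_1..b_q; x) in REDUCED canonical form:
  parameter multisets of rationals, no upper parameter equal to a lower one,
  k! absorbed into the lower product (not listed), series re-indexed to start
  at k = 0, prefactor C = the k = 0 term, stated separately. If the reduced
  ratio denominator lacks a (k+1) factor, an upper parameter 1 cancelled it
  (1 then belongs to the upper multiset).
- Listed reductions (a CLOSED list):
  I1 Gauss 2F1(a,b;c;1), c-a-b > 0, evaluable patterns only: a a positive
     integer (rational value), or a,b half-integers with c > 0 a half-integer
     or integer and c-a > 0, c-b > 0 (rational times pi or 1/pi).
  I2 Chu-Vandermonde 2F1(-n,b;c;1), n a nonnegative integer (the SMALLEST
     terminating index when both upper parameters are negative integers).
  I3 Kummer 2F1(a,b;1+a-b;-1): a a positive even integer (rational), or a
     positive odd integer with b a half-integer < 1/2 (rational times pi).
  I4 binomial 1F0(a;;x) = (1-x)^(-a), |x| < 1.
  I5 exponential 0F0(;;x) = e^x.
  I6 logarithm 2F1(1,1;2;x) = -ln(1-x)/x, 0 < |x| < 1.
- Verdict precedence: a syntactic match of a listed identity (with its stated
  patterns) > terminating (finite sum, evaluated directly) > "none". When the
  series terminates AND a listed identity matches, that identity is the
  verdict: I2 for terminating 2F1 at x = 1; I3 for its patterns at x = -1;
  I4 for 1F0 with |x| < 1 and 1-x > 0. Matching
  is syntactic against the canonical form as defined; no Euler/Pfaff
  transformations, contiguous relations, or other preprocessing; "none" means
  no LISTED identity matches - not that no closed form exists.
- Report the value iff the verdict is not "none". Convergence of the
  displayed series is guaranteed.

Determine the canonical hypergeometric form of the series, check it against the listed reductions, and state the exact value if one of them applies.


x = \frac{1}{2} here; the reduced form reads 2F1, upper {\frac{2}{3}, \frac{4}{3}}, lower {\frac{3}{2}}, C = 1. Verdict: none. No listed pattern accepts 2F1(\frac{2}{3}, \frac{4}{3}; \frac{3}{2}; \frac{1}{2}).

First insight: t_0 = 1 here, and roots of the ratio polynomials (prefactor 1) are the negated parameters.
Consecutive-term ratio: r(k) = \frac{1}{2} * (k+\frac{2}{3}) (k+\frac{4}{3}) / [(k+\frac{3}{2}) (k+1)] - poly over poly, x = \frac{1}{2} from leading terms; C = 1 at k = 0.


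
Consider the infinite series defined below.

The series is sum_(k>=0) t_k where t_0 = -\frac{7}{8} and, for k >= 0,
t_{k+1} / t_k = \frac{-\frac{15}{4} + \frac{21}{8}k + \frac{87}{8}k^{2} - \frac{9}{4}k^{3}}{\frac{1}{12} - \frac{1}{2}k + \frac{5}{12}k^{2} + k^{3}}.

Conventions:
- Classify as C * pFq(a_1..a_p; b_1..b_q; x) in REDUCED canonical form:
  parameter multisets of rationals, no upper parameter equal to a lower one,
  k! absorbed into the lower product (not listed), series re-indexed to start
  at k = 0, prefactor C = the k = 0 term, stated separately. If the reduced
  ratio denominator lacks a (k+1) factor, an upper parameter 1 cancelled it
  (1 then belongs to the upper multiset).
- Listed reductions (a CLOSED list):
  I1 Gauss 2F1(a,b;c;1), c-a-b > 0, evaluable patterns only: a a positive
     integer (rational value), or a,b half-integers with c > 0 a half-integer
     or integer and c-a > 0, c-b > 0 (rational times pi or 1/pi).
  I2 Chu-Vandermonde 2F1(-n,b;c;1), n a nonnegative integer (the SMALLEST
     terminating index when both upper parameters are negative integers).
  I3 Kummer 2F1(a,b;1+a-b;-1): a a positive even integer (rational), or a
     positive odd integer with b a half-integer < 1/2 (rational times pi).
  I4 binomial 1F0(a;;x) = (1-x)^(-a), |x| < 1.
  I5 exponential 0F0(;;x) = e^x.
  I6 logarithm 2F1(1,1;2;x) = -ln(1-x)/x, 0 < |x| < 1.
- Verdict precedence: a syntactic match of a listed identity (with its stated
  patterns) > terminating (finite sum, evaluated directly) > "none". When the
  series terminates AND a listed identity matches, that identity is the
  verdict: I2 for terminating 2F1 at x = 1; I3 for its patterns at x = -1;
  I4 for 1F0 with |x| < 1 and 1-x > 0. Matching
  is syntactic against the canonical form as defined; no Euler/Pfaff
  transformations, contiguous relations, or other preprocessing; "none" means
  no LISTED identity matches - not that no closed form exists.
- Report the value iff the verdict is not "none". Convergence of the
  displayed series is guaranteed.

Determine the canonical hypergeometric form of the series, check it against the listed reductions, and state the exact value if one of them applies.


Structural cue: x = -\frac{9}{4} and the expanded ratio factors over Q; C = -7/8, roots give parameters.
Consecutive-term ratio: r(k) = -\frac{9}{4} * (k-5) (k-\frac{1}{2}) (k+\frac{2}{3}) / [(k-\frac{1}{3}) (k-\frac{1}{4}) (k+1)] - poly over poly, x = -\frac{9}{4} from leading terms; C = -\frac{7}{8} at k = 0.

With C = -\frac{7}{8}: the canonical form is 3F2(-5, -\frac{1}{2}, \frac{2}{3}; -\frac{1}{3}, -\frac{1}{4}; -\frac{9}{4}). Verdict: terminating. With -5 upstairs the series is a 6-term polynomial sum; evaluated term by term. Hence: \frac{2260895}{704}.


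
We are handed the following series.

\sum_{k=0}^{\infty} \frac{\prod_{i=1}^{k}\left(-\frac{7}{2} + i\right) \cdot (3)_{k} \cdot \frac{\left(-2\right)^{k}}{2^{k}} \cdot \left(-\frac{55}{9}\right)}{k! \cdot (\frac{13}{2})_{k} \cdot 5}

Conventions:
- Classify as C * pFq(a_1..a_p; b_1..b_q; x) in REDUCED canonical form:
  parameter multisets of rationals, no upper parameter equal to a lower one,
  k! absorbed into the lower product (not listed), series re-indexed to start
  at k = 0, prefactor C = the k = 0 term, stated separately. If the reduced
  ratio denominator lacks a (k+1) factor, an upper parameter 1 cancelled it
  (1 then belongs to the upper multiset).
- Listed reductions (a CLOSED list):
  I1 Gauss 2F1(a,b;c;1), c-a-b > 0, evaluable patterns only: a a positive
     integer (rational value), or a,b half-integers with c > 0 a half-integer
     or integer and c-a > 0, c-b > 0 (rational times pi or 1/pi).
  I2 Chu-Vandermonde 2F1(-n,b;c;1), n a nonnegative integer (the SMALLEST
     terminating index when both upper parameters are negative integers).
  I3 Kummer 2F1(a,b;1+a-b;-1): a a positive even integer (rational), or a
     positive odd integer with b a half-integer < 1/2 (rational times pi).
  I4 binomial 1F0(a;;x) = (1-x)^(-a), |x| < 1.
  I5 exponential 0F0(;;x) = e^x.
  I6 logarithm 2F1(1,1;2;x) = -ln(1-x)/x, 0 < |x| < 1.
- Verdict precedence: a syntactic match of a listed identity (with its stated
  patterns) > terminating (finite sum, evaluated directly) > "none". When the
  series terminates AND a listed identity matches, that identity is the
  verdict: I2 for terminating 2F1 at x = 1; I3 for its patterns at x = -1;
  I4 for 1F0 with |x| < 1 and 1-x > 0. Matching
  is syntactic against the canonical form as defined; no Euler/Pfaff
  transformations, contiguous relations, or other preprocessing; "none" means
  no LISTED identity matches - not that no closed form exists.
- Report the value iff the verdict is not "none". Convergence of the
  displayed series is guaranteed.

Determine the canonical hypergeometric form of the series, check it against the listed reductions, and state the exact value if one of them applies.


Reduced: x = -1, 2F1, upper = {-\frac{5}{2}, 3}, lower = {\frac{13}{2}}, C = -\frac{11}{9}. Verdict: this is Kummer (I3) (x = -1; c = \frac{13}{2} equals 1+a-b for upper {-\frac{5}{2}, 3}: listed pattern). Hence: \left(-\frac{4235}{4096}\right) \cdot \pi.

Key observation: t_0 being -\frac{11}{9}, the two k-th powers (C = -11/9) combine into one argument.
Adjacent-term ratio: r(k) = -1 * (k-\frac{5}{2}) (k+3) / [(k+\frac{13}{2}) (k+1)] - rational in k, leading ratio -1; with t_0 = -\frac{11}{9}, classification follows.


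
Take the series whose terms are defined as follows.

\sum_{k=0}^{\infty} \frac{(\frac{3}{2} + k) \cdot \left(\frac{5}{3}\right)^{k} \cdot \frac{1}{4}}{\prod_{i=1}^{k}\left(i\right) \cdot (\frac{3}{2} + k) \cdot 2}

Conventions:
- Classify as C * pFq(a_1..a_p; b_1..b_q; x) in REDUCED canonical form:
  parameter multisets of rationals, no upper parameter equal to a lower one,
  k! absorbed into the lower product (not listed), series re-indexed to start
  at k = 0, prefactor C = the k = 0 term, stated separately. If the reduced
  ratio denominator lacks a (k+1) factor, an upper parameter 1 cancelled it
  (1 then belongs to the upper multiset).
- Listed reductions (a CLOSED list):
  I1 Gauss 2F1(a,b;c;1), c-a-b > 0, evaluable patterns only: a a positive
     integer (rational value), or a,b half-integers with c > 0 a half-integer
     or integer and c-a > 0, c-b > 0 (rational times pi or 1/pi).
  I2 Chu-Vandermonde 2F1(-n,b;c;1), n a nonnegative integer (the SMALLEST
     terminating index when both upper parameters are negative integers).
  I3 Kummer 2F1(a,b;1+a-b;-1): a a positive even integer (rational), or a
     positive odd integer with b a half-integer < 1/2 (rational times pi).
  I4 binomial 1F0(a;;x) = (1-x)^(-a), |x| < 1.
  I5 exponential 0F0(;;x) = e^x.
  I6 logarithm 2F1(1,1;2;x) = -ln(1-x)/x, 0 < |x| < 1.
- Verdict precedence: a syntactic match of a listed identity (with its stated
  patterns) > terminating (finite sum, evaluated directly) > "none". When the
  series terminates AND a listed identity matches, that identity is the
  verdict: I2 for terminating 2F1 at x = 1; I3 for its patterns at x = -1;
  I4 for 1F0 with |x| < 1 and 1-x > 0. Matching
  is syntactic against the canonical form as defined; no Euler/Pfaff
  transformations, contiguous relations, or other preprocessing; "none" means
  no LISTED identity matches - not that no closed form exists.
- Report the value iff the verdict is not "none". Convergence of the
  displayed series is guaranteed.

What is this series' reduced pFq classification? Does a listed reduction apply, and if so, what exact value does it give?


Key observation: t_0 being \frac{1}{8}, the product of the first k integers (C = 1/8) is k!.
Consecutive-term ratio: r(k) = \frac{5}{3} * 1 / [(k+1)] - rational in k, leading ratio \frac{5}{3}; with t_0 = \frac{1}{8}, classification follows.

The series (x = \frac{5}{3}) is 0F0: upper {-}, lower {-}, prefactor \frac{1}{8}. Verdict: exponential (I5) applies (the 0F0 exponential series at x = \frac{5}{3}). Sum: \frac{1}{8} \cdot e^{\frac{5}{3}}.


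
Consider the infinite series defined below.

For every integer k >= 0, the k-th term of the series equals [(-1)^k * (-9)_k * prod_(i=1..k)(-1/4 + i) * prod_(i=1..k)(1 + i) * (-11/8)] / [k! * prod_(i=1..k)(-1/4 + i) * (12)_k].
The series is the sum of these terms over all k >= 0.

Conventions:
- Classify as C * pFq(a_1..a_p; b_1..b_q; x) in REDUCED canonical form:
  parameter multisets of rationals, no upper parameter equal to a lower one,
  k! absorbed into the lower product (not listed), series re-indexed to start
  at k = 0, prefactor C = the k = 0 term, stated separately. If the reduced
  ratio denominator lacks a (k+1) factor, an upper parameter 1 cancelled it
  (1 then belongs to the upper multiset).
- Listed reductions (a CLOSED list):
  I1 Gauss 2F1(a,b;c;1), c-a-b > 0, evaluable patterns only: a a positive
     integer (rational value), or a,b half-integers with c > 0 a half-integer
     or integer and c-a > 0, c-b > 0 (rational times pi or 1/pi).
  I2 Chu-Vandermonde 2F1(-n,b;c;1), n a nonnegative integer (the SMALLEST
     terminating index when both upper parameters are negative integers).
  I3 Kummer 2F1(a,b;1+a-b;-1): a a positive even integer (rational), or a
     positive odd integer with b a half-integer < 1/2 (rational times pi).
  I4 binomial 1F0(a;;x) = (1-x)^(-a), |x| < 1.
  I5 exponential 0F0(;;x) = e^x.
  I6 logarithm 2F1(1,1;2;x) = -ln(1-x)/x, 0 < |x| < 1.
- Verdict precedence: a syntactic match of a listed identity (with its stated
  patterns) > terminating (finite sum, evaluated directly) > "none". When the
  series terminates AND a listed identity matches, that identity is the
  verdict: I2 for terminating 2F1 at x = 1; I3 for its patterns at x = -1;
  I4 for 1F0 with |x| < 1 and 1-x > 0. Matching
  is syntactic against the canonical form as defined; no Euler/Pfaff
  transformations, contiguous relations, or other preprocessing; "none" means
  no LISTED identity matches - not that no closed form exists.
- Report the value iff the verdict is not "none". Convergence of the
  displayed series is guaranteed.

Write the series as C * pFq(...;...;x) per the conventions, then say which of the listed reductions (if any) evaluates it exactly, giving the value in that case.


Prefactor -11/8, argument -1: 2F1 with upper {-9, 2} over lower {12}. Verdict: the Kummer evaluation I3 applies (x = -1; c = 12 equals 1+a-b for upper {-9, 2}: listed pattern). Value: -121/16.

The tell: t_0 = -11/8 here, and the parameter 3/4 appears in both the upper and lower lists and cancels.
Term ratio: r(k) = (-1) * (k-9) (k+2) / [(k+12) (k+1)] - rational in k. x = (-1); t_0 = -11/8; negate the roots.


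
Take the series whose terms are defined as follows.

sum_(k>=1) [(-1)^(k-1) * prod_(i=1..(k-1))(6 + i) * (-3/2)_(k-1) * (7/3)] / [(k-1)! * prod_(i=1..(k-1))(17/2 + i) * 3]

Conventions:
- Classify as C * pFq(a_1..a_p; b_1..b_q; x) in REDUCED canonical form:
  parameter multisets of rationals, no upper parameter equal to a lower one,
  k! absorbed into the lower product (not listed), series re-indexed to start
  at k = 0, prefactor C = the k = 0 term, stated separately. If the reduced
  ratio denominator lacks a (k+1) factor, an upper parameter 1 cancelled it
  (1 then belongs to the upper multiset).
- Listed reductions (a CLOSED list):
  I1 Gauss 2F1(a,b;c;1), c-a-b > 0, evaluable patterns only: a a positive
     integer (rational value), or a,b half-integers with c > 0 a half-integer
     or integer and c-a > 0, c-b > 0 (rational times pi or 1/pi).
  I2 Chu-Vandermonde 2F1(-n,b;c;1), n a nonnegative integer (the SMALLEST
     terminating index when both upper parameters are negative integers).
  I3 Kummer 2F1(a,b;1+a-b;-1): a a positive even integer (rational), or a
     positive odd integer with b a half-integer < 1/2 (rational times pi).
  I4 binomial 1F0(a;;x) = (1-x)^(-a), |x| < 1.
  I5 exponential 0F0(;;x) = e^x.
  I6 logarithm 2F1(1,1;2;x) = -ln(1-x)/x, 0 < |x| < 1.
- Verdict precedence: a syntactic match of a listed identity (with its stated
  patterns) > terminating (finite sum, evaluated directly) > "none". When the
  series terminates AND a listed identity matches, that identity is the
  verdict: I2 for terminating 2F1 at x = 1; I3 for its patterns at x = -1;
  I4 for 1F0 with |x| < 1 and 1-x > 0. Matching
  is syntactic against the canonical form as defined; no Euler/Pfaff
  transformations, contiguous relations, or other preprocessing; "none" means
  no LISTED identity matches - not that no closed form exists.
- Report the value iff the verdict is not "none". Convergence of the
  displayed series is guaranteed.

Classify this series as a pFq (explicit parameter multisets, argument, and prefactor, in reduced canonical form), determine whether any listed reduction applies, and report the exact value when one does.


Reduced: x = -1, 2F1, upper = {-3/2, 7}, lower = {19/2}, C = 7/9. Verdict at x = -1: the Kummer evaluation I3 matches (x = -1; c = 19/2 equals 1+a-b for upper {-3/2, 7}: listed pattern). Hence: (595595/1048576) * pi.

Key observation: t_0 = 7/9 here, and the lower running product (C = 7/9, x = -1) is a rising factorial.
Adjacent-term ratio: r(k) = (-1) * (k-3/2) (k+7) / [(k+19/2) (k+1)] ; factor over Q: parameters, x = (-1), and C = 7/9.


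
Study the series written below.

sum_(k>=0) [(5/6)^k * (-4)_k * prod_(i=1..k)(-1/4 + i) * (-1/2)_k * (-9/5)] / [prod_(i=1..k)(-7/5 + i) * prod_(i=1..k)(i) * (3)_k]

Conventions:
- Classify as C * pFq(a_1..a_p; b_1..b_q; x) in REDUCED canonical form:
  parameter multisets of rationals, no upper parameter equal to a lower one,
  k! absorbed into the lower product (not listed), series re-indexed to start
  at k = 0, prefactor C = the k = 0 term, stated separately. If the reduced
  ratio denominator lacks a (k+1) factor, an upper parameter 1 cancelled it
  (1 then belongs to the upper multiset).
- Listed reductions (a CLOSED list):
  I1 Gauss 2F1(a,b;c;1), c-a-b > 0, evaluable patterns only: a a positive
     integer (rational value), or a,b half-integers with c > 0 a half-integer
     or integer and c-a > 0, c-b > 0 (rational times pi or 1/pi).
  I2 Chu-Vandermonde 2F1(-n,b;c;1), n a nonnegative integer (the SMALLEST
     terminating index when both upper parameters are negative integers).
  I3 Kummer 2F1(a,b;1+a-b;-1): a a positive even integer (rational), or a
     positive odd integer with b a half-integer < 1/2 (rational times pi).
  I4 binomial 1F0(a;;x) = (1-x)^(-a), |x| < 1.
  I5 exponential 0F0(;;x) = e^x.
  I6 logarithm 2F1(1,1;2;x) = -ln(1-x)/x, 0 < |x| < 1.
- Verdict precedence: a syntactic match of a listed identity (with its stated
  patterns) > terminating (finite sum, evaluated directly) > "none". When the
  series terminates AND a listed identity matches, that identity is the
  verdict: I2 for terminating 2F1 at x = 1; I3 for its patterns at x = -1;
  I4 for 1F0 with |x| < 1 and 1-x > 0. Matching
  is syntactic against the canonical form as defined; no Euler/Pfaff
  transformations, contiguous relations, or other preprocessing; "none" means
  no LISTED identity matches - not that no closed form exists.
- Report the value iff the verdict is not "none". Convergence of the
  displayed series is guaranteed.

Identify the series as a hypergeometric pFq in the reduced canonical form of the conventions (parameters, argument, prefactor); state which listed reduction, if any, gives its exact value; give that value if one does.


Structural cue: from the first term -9/5: the product of the first k integers (prefactor -9/5) is k!.
Step ratio: r(k) = (5/6) * (k-4) (k-1/2) (k+3/4) / [(k-2/5) (k+3) (k+1)] - rational in k, leading ratio (5/6); with t_0 = -9/5, classification follows.

x = 5/6 here; the reduced form reads 3F2, upper {-4, -1/2, 3/4}, lower {-2/5, 3}, C = -9/5. Verdict: terminating - no listed pattern fits, but -4 in the upper list cuts the series at k = 4; direct evaluation. Its exact value is -2774420449/4907335680.
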